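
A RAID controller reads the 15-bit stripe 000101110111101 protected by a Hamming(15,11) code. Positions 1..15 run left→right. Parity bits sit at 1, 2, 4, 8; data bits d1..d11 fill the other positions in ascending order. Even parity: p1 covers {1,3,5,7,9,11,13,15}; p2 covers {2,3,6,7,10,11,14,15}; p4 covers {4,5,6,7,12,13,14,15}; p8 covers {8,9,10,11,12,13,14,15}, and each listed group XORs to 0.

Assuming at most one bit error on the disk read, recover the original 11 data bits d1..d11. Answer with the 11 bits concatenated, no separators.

00110111101

s1 (pos 1,3,5,7,9,11,13,15): 0⊕0⊕0⊕1⊕0⊕1⊕1⊕1 = 0
s2 (pos 2,3,6,7,10,11,14,15): 0⊕0⊕1⊕1⊕1⊕1⊕0⊕1 = 1
s4 (pos 4,5,6,7,12,13,14,15): 1⊕0⊕1⊕1⊕1⊕1⊕0⊕1 = 0
s8 (pos 8,9,10,11,12,13,14,15): 1⊕0⊕1⊕1⊕1⊕1⊕0⊕1 = 0
Syndrome s8…s1 = 0010 → error at position 2.
Flip position 2: 000101110111101 → 010101110111101
Read data bits from positions 3,5,6,7,9,10,11,12,13,14,15: 00110111101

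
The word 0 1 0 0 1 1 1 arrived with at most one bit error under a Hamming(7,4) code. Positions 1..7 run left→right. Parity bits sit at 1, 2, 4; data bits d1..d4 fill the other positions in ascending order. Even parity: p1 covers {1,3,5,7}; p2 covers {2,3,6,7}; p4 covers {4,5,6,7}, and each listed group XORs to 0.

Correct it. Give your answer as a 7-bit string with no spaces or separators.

0100101

s1 (pos 1,3,5,7): 0⊕0⊕1⊕1 = 0
s2 (pos 2,3,6,7): 1⊕0⊕1⊕1 = 1
s4 (pos 4,5,6,7): 0⊕1⊕1⊕1 = 1
Syndrome s4…s1 = 110 → error at position 6.
Flip position 6: 0100111 → 0100101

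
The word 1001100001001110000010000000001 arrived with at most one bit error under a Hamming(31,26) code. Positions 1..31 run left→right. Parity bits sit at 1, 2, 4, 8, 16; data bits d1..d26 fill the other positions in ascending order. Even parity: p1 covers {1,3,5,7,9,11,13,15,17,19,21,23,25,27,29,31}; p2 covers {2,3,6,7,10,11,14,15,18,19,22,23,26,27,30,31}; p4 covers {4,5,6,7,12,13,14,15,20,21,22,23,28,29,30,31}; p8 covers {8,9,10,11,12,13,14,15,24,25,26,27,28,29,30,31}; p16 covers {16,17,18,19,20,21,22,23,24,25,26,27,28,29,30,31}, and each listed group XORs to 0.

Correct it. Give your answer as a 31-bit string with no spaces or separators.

1001100001011110000010000000001

s1 (pos 1,3,5,7,9,11,13,15,17,19,21,23,25,27,29,31): 1⊕0⊕1⊕0⊕0⊕0⊕1⊕1⊕0⊕0⊕1⊕0⊕0⊕0⊕0⊕1 = 0
s2 (pos 2,3,6,7,10,11,14,15,18,19,22,23,26,27,30,31): 0⊕0⊕0⊕0⊕1⊕0⊕1⊕1⊕0⊕0⊕0⊕0⊕0⊕0⊕0⊕1 = 0
s4 (pos 4,5,6,7,12,13,14,15,20,21,22,23,28,29,30,31): 1⊕1⊕0⊕0⊕0⊕1⊕1⊕1⊕0⊕1⊕0⊕0⊕0⊕0⊕0⊕1 = 1
s8 (pos 8,9,10,11,12,13,14,15,24,25,26,27,28,29,30,31): 0⊕0⊕1⊕0⊕0⊕1⊕1⊕1⊕0⊕0⊕0⊕0⊕0⊕0⊕0⊕1 = 1
s16 (pos 16,17,18,19,20,21,22,23,24,25,26,27,28,29,30,31): 0⊕0⊕0⊕0⊕0⊕1⊕0⊕0⊕0⊕0⊕0⊕0⊕0⊕0⊕0⊕1 = 0
Syndrome s16…s1 = 01100 → error at position 12.
Flip position 12: 1001100001001110000010000000001 → 1001100001011110000010000000001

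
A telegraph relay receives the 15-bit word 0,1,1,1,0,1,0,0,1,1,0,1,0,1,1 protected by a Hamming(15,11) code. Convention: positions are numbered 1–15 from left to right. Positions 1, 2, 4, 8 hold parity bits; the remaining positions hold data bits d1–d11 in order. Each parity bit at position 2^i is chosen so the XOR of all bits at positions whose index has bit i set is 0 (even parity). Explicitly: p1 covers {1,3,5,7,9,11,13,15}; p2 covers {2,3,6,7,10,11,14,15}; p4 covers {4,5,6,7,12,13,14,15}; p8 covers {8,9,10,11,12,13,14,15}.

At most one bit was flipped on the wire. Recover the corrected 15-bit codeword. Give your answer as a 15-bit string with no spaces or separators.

s1 (pos 1,3,5,7,9,11,13,15): 0⊕1⊕0⊕0⊕1⊕0⊕0⊕1 = 1
s2 (pos 2,3,6,7,10,11,14,15): 1⊕1⊕1⊕0⊕1⊕0⊕1⊕1 = 0
s4 (pos 4,5,6,7,12,13,14,15): 1⊕0⊕1⊕0⊕1⊕0⊕1⊕1 = 1
s8 (pos 8,9,10,11,12,13,14,15): 0⊕1⊕1⊕0⊕1⊕0⊕1⊕1 = 1
Syndrome s8…s1 = 1101 → error at position 13.
Flip position 13: 011101001101011 → 011101001101111

011101001101111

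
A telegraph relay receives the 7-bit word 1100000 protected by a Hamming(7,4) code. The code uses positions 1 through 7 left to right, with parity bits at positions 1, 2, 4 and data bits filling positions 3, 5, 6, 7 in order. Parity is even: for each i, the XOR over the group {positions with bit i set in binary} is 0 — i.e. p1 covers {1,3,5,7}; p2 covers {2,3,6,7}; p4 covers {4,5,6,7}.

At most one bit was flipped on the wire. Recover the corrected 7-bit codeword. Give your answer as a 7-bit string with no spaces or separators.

1110000

s1 (pos 1,3,5,7): 1⊕0⊕0⊕0 = 1
s2 (pos 2,3,6,7): 1⊕0⊕0⊕0 = 1
s4 (pos 4,5,6,7): 0⊕0⊕0⊕0 = 0
Syndrome s4…s1 = 011 → error at position 3.
Flip position 3: 1100000 → 1110000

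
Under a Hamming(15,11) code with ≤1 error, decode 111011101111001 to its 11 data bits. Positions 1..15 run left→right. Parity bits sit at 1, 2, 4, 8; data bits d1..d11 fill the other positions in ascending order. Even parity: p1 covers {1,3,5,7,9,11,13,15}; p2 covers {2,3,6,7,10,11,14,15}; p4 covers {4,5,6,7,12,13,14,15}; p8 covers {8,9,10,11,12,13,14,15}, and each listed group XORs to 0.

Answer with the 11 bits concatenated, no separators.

s1 (pos 1,3,5,7,9,11,13,15): 1⊕1⊕1⊕1⊕1⊕1⊕0⊕1 = 1
s2 (pos 2,3,6,7,10,11,14,15): 1⊕1⊕1⊕1⊕1⊕1⊕0⊕1 = 1
s4 (pos 4,5,6,7,12,13,14,15): 0⊕1⊕1⊕1⊕1⊕0⊕0⊕1 = 1
s8 (pos 8,9,10,11,12,13,14,15): 0⊕1⊕1⊕1⊕1⊕0⊕0⊕1 = 1
Syndrome s8…s1 = 1111 → error at position 15.
Flip position 15: 111011101111001 → 111011101111000
Read data bits from positions 3,5,6,7,9,10,11,12,13,14,15: 11111111000

11111111000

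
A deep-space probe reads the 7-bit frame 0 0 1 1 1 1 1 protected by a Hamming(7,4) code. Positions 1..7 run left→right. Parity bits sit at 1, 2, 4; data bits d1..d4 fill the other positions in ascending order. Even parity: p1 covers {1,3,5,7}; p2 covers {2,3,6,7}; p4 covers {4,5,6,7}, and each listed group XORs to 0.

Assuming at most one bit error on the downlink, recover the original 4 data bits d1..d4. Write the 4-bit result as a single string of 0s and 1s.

0111

s1 (pos 1,3,5,7): 0⊕1⊕1⊕1 = 1
s2 (pos 2,3,6,7): 0⊕1⊕1⊕1 = 1
s4 (pos 4,5,6,7): 1⊕1⊕1⊕1 = 0
Syndrome s4…s1 = 011 → error at position 3.
Flip position 3: 0011111 → 0001111
Read data bits from positions 3,5,6,7: 0111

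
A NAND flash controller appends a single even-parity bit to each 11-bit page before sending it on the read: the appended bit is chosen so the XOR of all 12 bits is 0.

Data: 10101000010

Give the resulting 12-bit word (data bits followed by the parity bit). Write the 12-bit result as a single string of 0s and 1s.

XOR of the 11 data bits: 1⊕0⊕1⊕0⊕1⊕0⊕0⊕0⊕0⊕1⊕0 = 0
Parity bit = 0 (so all 12 bits XOR to 0).

101010000100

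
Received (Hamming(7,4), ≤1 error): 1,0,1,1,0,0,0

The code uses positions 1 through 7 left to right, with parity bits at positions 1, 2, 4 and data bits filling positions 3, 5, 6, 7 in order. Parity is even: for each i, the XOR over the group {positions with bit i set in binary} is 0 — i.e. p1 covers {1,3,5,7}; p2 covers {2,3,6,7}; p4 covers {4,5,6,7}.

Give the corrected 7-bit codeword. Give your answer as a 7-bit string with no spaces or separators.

s1 (pos 1,3,5,7): 1⊕1⊕0⊕0 = 0
s2 (pos 2,3,6,7): 0⊕1⊕0⊕0 = 1
s4 (pos 4,5,6,7): 1⊕0⊕0⊕0 = 1
Syndrome s4…s1 = 110 → error at position 6.
Flip position 6: 1011000 → 1011010

1011010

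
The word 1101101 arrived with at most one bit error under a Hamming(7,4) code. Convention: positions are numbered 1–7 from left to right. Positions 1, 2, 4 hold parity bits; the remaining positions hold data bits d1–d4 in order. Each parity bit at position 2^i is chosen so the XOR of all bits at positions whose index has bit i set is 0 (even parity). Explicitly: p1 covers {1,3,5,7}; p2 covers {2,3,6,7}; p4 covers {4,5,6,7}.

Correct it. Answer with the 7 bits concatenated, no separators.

s1 (pos 1,3,5,7): 1⊕0⊕1⊕1 = 1
s2 (pos 2,3,6,7): 1⊕0⊕0⊕1 = 0
s4 (pos 4,5,6,7): 1⊕1⊕0⊕1 = 1
Syndrome s4…s1 = 101 → error at position 5.
Flip position 5: 1101101 → 1101001

1101001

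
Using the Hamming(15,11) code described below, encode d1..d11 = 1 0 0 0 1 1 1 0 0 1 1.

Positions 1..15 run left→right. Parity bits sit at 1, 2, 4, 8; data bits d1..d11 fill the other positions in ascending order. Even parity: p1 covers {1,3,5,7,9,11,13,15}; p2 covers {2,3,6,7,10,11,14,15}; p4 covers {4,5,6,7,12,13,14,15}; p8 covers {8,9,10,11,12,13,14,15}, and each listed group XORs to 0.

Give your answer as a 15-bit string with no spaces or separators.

Place data at non-parity positions: p1 p2 1 p4 0 0 0 p8 1 1 1 0 0 1 1
p1 (pos 1,3,5,7,9,11,13,15): XOR of data positions = 1⊕0⊕0⊕1⊕1⊕0⊕1 = 0
p2 (pos 2,3,6,7,10,11,14,15): XOR of data positions = 1⊕0⊕0⊕1⊕1⊕1⊕1 = 1
p4 (pos 4,5,6,7,12,13,14,15): XOR of data positions = 0⊕0⊕0⊕0⊕0⊕1⊕1 = 0
p8 (pos 8,9,10,11,12,13,14,15): XOR of data positions = 1⊕1⊕1⊕0⊕0⊕1⊕1 = 1
Codeword: 011000011110011

011000011110011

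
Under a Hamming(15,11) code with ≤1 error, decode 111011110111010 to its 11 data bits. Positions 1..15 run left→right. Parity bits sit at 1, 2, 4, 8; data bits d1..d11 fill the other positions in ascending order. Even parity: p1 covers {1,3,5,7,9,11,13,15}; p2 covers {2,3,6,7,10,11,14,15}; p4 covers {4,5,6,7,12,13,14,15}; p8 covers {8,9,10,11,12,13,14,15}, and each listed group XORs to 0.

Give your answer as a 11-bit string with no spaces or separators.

11110111011

s1 (pos 1,3,5,7,9,11,13,15): 1⊕1⊕1⊕1⊕0⊕1⊕0⊕0 = 1
s2 (pos 2,3,6,7,10,11,14,15): 1⊕1⊕1⊕1⊕1⊕1⊕1⊕0 = 1
s4 (pos 4,5,6,7,12,13,14,15): 0⊕1⊕1⊕1⊕1⊕0⊕1⊕0 = 1
s8 (pos 8,9,10,11,12,13,14,15): 1⊕0⊕1⊕1⊕1⊕0⊕1⊕0 = 1
Syndrome s8…s1 = 1111 → error at position 15.
Flip position 15: 111011110111010 → 111011110111011
Read data bits from positions 3,5,6,7,9,10,11,12,13,14,15: 11110111011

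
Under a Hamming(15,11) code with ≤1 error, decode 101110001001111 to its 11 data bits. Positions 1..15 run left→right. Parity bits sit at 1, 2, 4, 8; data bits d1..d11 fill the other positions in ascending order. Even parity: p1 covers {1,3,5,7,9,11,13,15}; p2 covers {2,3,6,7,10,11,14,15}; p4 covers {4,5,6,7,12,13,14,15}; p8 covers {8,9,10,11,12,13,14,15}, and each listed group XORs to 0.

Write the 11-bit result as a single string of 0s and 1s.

11001101111

s1 (pos 1,3,5,7,9,11,13,15): 1⊕1⊕1⊕0⊕1⊕0⊕1⊕1 = 0
s2 (pos 2,3,6,7,10,11,14,15): 0⊕1⊕0⊕0⊕0⊕0⊕1⊕1 = 1
s4 (pos 4,5,6,7,12,13,14,15): 1⊕1⊕0⊕0⊕1⊕1⊕1⊕1 = 0
s8 (pos 8,9,10,11,12,13,14,15): 0⊕1⊕0⊕0⊕1⊕1⊕1⊕1 = 1
Syndrome s8…s1 = 1010 → error at position 10.
Flip position 10: 101110001001111 → 101110001101111
Read data bits from positions 3,5,6,7,9,10,11,12,13,14,15: 11001101111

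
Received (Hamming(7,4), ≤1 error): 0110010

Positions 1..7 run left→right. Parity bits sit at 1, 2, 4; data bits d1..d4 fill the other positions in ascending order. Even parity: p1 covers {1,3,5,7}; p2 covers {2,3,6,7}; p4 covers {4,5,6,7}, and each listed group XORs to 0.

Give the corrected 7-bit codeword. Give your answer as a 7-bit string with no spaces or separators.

0110011

s1 (pos 1,3,5,7): 0⊕1⊕0⊕0 = 1
s2 (pos 2,3,6,7): 1⊕1⊕1⊕0 = 1
s4 (pos 4,5,6,7): 0⊕0⊕1⊕0 = 1
Syndrome s4…s1 = 111 → error at position 7.
Flip position 7: 0110010 → 0110011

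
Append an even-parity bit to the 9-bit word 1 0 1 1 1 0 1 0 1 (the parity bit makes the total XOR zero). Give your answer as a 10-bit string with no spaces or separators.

XOR of the 9 data bits: 1⊕0⊕1⊕1⊕1⊕0⊕1⊕0⊕1 = 0
Parity bit = 0 (so all 10 bits XOR to 0).

1011101010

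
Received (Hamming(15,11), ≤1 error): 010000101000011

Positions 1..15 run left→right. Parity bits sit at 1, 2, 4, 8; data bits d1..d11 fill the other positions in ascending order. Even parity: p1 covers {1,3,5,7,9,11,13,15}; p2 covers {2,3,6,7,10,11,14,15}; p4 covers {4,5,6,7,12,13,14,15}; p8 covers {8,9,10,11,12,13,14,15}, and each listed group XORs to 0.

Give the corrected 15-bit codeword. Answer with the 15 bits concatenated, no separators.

010000101000111

s1 (pos 1,3,5,7,9,11,13,15): 0⊕0⊕0⊕1⊕1⊕0⊕0⊕1 = 1
s2 (pos 2,3,6,7,10,11,14,15): 1⊕0⊕0⊕1⊕0⊕0⊕1⊕1 = 0
s4 (pos 4,5,6,7,12,13,14,15): 0⊕0⊕0⊕1⊕0⊕0⊕1⊕1 = 1
s8 (pos 8,9,10,11,12,13,14,15): 0⊕1⊕0⊕0⊕0⊕0⊕1⊕1 = 1
Syndrome s8…s1 = 1101 → error at position 13.
Flip position 13: 010000101000011 → 010000101000111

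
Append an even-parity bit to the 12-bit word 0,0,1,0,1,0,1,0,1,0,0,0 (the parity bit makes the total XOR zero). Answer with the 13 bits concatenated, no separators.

XOR of the 12 data bits: 0⊕0⊕1⊕0⊕1⊕0⊕1⊕0⊕1⊕0⊕0⊕0 = 0
Parity bit = 0 (so all 13 bits XOR to 0).

0010101010000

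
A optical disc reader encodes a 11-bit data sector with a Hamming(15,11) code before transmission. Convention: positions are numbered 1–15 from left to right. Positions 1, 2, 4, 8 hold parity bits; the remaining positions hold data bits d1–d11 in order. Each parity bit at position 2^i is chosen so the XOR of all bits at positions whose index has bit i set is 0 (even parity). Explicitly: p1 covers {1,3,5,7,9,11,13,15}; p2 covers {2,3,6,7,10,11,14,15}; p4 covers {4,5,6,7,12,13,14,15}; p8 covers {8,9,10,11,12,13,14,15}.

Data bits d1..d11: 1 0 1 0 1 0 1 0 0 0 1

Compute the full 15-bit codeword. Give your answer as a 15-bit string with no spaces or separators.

Place data at non-parity positions: p1 p2 1 p4 0 1 0 p8 1 0 1 0 0 0 1
p1 (pos 1,3,5,7,9,11,13,15): XOR of data positions = 1⊕0⊕0⊕1⊕1⊕0⊕1 = 0
p2 (pos 2,3,6,7,10,11,14,15): XOR of data positions = 1⊕1⊕0⊕0⊕1⊕0⊕1 = 0
p4 (pos 4,5,6,7,12,13,14,15): XOR of data positions = 0⊕1⊕0⊕0⊕0⊕0⊕1 = 0
p8 (pos 8,9,10,11,12,13,14,15): XOR of data positions = 1⊕0⊕1⊕0⊕0⊕0⊕1 = 1
Codeword: 001001011010001

001001011010001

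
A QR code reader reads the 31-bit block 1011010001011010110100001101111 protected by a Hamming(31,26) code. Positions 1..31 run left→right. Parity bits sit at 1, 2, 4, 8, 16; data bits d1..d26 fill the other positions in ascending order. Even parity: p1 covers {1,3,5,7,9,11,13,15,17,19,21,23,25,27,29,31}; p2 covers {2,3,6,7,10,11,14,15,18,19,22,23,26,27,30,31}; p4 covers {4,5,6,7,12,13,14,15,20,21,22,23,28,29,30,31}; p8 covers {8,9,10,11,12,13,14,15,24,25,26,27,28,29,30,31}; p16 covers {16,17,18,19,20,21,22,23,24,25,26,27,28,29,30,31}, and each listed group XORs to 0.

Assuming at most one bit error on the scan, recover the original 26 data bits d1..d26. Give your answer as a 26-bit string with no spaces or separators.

10100101101110100001101111

s1 (pos 1,3,5,7,9,11,13,15,17,19,21,23,25,27,29,31): 1⊕1⊕0⊕0⊕0⊕0⊕1⊕1⊕1⊕0⊕0⊕0⊕1⊕0⊕1⊕1 = 0
s2 (pos 2,3,6,7,10,11,14,15,18,19,22,23,26,27,30,31): 0⊕1⊕1⊕0⊕1⊕0⊕0⊕1⊕1⊕0⊕0⊕0⊕1⊕0⊕1⊕1 = 0
s4 (pos 4,5,6,7,12,13,14,15,20,21,22,23,28,29,30,31): 1⊕0⊕1⊕0⊕1⊕1⊕0⊕1⊕1⊕0⊕0⊕0⊕1⊕1⊕1⊕1 = 0
s8 (pos 8,9,10,11,12,13,14,15,24,25,26,27,28,29,30,31): 0⊕0⊕1⊕0⊕1⊕1⊕0⊕1⊕0⊕1⊕1⊕0⊕1⊕1⊕1⊕1 = 0
s16 (pos 16,17,18,19,20,21,22,23,24,25,26,27,28,29,30,31): 0⊕1⊕1⊕0⊕1⊕0⊕0⊕0⊕0⊕1⊕1⊕0⊕1⊕1⊕1⊕1 = 1
Syndrome s16…s1 = 10000 → error at position 16.
Flip position 16: 1011010001011010110100001101111 → 1011010001011011110100001101111
Read data bits from positions 3,5,6,7,9,10,11,12,13,14,15,17,18,19,20,21,22,23,24,25,26,27,28,29,30,31: 10100101101110100001101111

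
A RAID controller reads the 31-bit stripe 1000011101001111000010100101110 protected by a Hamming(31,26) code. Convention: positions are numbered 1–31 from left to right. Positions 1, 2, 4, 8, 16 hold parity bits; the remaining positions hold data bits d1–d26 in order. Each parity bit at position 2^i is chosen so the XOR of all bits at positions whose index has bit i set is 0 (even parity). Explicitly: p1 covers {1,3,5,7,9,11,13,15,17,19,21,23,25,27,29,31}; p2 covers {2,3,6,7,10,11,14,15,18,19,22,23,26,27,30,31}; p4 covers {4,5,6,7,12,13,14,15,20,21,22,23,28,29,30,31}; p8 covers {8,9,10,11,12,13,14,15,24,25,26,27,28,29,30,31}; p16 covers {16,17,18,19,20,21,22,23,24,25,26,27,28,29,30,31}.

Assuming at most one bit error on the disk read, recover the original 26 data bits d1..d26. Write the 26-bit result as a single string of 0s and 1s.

00110100111000010101101110

s1 (pos 1,3,5,7,9,11,13,15,17,19,21,23,25,27,29,31): 1⊕0⊕0⊕1⊕0⊕0⊕1⊕1⊕0⊕0⊕1⊕1⊕0⊕0⊕1⊕0 = 1
s2 (pos 2,3,6,7,10,11,14,15,18,19,22,23,26,27,30,31): 0⊕0⊕1⊕1⊕1⊕0⊕1⊕1⊕0⊕0⊕0⊕1⊕1⊕0⊕1⊕0 = 0
s4 (pos 4,5,6,7,12,13,14,15,20,21,22,23,28,29,30,31): 0⊕0⊕1⊕1⊕0⊕1⊕1⊕1⊕0⊕1⊕0⊕1⊕1⊕1⊕1⊕0 = 0
s8 (pos 8,9,10,11,12,13,14,15,24,25,26,27,28,29,30,31): 1⊕0⊕1⊕0⊕0⊕1⊕1⊕1⊕0⊕0⊕1⊕0⊕1⊕1⊕1⊕0 = 1
s16 (pos 16,17,18,19,20,21,22,23,24,25,26,27,28,29,30,31): 1⊕0⊕0⊕0⊕0⊕1⊕0⊕1⊕0⊕0⊕1⊕0⊕1⊕1⊕1⊕0 = 1
Syndrome s16…s1 = 11001 → error at position 25.
Flip position 25: 1000011101001111000010100101110 → 1000011101001111000010101101110
Read data bits from positions 3,5,6,7,9,10,11,12,13,14,15,17,18,19,20,21,22,23,24,25,26,27,28,29,30,31: 00110100111000010101101110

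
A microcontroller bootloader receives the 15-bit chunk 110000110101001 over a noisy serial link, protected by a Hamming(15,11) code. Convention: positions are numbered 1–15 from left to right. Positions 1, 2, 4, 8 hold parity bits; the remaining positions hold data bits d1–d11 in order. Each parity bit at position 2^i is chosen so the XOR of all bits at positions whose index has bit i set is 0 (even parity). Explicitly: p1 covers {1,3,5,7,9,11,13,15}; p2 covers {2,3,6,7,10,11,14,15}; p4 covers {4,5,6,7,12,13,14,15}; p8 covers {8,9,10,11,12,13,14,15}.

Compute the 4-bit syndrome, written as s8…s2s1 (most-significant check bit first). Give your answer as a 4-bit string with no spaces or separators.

0101

s1 (pos 1,3,5,7,9,11,13,15): 1⊕0⊕0⊕1⊕0⊕0⊕0⊕1 = 1
s2 (pos 2,3,6,7,10,11,14,15): 1⊕0⊕0⊕1⊕1⊕0⊕0⊕1 = 0
s4 (pos 4,5,6,7,12,13,14,15): 0⊕0⊕0⊕1⊕1⊕0⊕0⊕1 = 1
s8 (pos 8,9,10,11,12,13,14,15): 1⊕0⊕1⊕0⊕1⊕0⊕0⊕1 = 0
Syndrome s8…s1 = 0101 → error at position 5.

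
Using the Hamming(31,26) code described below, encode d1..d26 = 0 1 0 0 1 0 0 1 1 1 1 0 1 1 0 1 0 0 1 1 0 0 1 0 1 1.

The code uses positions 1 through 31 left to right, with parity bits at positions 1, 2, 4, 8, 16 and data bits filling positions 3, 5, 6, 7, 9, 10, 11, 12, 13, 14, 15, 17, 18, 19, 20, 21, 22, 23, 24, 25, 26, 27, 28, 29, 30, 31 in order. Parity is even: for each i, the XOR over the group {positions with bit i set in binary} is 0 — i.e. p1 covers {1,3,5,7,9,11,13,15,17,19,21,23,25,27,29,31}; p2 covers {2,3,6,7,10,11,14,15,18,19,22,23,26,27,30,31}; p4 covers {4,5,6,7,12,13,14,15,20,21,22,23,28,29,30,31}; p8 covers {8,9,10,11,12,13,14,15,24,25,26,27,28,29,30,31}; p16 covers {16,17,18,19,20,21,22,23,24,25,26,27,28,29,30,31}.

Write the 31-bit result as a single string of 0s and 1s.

0001100010011110011010011001011

Place data at non-parity positions: p1 p2 0 p4 1 0 0 p8 1 0 0 1 1 1 1 p16 0 1 1 0 1 0 0 1 1 0 0 1 0 1 1
p1 (pos 1,3,5,7,9,11,13,15,17,19,21,23,25,27,29,31): XOR of data positions = 0⊕1⊕0⊕1⊕0⊕1⊕1⊕0⊕1⊕1⊕0⊕1⊕0⊕0⊕1 = 0
p2 (pos 2,3,6,7,10,11,14,15,18,19,22,23,26,27,30,31): XOR of data positions = 0⊕0⊕0⊕0⊕0⊕1⊕1⊕1⊕1⊕0⊕0⊕0⊕0⊕1⊕1 = 0
p4 (pos 4,5,6,7,12,13,14,15,20,21,22,23,28,29,30,31): XOR of data positions = 1⊕0⊕0⊕1⊕1⊕1⊕1⊕0⊕1⊕0⊕0⊕1⊕0⊕1⊕1 = 1
p8 (pos 8,9,10,11,12,13,14,15,24,25,26,27,28,29,30,31): XOR of data positions = 1⊕0⊕0⊕1⊕1⊕1⊕1⊕1⊕1⊕0⊕0⊕1⊕0⊕1⊕1 = 0
p16 (pos 16,17,18,19,20,21,22,23,24,25,26,27,28,29,30,31): XOR of data positions = 0⊕1⊕1⊕0⊕1⊕0⊕0⊕1⊕1⊕0⊕0⊕1⊕0⊕1⊕1 = 0
Codeword: 0001100010011110011010011001011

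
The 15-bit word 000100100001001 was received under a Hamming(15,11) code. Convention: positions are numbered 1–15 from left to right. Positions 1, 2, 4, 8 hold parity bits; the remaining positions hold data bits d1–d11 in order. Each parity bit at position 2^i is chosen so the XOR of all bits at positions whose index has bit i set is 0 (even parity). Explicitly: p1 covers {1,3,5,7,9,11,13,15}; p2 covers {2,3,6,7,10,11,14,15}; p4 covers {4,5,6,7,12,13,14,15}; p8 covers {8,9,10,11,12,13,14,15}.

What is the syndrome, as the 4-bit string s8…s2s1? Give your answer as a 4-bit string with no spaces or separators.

0000

s1 (pos 1,3,5,7,9,11,13,15): 0⊕0⊕0⊕1⊕0⊕0⊕0⊕1 = 0
s2 (pos 2,3,6,7,10,11,14,15): 0⊕0⊕0⊕1⊕0⊕0⊕0⊕1 = 0
s4 (pos 4,5,6,7,12,13,14,15): 1⊕0⊕0⊕1⊕1⊕0⊕0⊕1 = 0
s8 (pos 8,9,10,11,12,13,14,15): 0⊕0⊕0⊕0⊕1⊕0⊕0⊕1 = 0
Syndrome s8…s1 = 0000 → no error.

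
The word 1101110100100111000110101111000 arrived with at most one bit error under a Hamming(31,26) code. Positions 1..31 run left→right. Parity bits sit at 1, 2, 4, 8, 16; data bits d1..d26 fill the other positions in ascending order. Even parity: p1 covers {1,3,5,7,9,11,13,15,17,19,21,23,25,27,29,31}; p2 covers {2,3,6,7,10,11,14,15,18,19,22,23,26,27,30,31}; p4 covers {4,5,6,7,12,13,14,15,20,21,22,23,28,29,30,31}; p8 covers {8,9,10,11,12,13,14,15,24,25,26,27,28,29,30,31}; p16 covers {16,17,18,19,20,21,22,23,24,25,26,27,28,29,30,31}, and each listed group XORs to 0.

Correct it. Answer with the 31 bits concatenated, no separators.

s1 (pos 1,3,5,7,9,11,13,15,17,19,21,23,25,27,29,31): 1⊕0⊕1⊕0⊕0⊕1⊕0⊕1⊕0⊕0⊕1⊕1⊕1⊕1⊕0⊕0 = 0
s2 (pos 2,3,6,7,10,11,14,15,18,19,22,23,26,27,30,31): 1⊕0⊕1⊕0⊕0⊕1⊕1⊕1⊕0⊕0⊕0⊕1⊕1⊕1⊕0⊕0 = 0
s4 (pos 4,5,6,7,12,13,14,15,20,21,22,23,28,29,30,31): 1⊕1⊕1⊕0⊕0⊕0⊕1⊕1⊕1⊕1⊕0⊕1⊕1⊕0⊕0⊕0 = 1
s8 (pos 8,9,10,11,12,13,14,15,24,25,26,27,28,29,30,31): 1⊕0⊕0⊕1⊕0⊕0⊕1⊕1⊕0⊕1⊕1⊕1⊕1⊕0⊕0⊕0 = 0
s16 (pos 16,17,18,19,20,21,22,23,24,25,26,27,28,29,30,31): 1⊕0⊕0⊕0⊕1⊕1⊕0⊕1⊕0⊕1⊕1⊕1⊕1⊕0⊕0⊕0 = 0
Syndrome s16…s1 = 00100 → error at position 4.
Flip position 4: 1101110100100111000110101111000 → 1100110100100111000110101111000

1100110100100111000110101111000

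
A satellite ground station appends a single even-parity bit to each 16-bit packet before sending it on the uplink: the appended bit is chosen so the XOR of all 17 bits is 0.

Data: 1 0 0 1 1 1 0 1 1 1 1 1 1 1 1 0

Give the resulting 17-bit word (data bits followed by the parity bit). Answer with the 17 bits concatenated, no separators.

10011101111111100

XOR of the 16 data bits: 1⊕0⊕0⊕1⊕1⊕1⊕0⊕1⊕1⊕1⊕1⊕1⊕1⊕1⊕1⊕0 = 0
Parity bit = 0 (so all 17 bits XOR to 0).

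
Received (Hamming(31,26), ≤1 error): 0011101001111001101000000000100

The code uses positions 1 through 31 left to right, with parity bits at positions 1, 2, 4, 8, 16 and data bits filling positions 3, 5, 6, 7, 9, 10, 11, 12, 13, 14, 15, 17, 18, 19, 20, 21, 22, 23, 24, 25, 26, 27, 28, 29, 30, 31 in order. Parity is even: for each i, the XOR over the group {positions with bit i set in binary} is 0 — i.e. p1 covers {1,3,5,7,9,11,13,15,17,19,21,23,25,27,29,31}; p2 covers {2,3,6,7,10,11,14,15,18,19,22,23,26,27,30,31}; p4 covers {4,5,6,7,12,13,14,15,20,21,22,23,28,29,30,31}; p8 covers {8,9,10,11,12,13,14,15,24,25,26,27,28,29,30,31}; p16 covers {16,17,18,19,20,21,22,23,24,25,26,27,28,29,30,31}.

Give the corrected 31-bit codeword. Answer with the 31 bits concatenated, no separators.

0011101000111001101000000000100

s1 (pos 1,3,5,7,9,11,13,15,17,19,21,23,25,27,29,31): 0⊕1⊕1⊕1⊕0⊕1⊕1⊕0⊕1⊕1⊕0⊕0⊕0⊕0⊕1⊕0 = 0
s2 (pos 2,3,6,7,10,11,14,15,18,19,22,23,26,27,30,31): 0⊕1⊕0⊕1⊕1⊕1⊕0⊕0⊕0⊕1⊕0⊕0⊕0⊕0⊕0⊕0 = 1
s4 (pos 4,5,6,7,12,13,14,15,20,21,22,23,28,29,30,31): 1⊕1⊕0⊕1⊕1⊕1⊕0⊕0⊕0⊕0⊕0⊕0⊕0⊕1⊕0⊕0 = 0
s8 (pos 8,9,10,11,12,13,14,15,24,25,26,27,28,29,30,31): 0⊕0⊕1⊕1⊕1⊕1⊕0⊕0⊕0⊕0⊕0⊕0⊕0⊕1⊕0⊕0 = 1
s16 (pos 16,17,18,19,20,21,22,23,24,25,26,27,28,29,30,31): 1⊕1⊕0⊕1⊕0⊕0⊕0⊕0⊕0⊕0⊕0⊕0⊕0⊕1⊕0⊕0 = 0
Syndrome s16…s1 = 01010 → error at position 10.
Flip position 10: 0011101001111001101000000000100 → 0011101000111001101000000000100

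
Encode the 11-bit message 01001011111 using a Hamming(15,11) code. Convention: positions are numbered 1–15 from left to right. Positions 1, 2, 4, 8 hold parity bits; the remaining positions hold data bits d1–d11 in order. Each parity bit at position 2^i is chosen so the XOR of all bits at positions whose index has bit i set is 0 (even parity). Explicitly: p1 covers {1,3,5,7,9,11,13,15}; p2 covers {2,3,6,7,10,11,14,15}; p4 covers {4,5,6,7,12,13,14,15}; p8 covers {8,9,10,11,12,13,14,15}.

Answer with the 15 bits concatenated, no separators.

Place data at non-parity positions: p1 p2 0 p4 1 0 0 p8 1 0 1 1 1 1 1
p1 (pos 1,3,5,7,9,11,13,15): XOR of data positions = 0⊕1⊕0⊕1⊕1⊕1⊕1 = 1
p2 (pos 2,3,6,7,10,11,14,15): XOR of data positions = 0⊕0⊕0⊕0⊕1⊕1⊕1 = 1
p4 (pos 4,5,6,7,12,13,14,15): XOR of data positions = 1⊕0⊕0⊕1⊕1⊕1⊕1 = 1
p8 (pos 8,9,10,11,12,13,14,15): XOR of data positions = 1⊕0⊕1⊕1⊕1⊕1⊕1 = 0
Codeword: 110110001011111

110110001011111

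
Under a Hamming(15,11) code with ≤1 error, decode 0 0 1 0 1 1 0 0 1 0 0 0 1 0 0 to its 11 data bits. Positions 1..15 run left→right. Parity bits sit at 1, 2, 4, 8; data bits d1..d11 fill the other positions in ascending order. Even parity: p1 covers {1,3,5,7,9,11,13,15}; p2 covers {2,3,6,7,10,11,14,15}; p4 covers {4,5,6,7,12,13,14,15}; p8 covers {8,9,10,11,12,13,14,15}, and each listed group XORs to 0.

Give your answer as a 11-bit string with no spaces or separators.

s1 (pos 1,3,5,7,9,11,13,15): 0⊕1⊕1⊕0⊕1⊕0⊕1⊕0 = 0
s2 (pos 2,3,6,7,10,11,14,15): 0⊕1⊕1⊕0⊕0⊕0⊕0⊕0 = 0
s4 (pos 4,5,6,7,12,13,14,15): 0⊕1⊕1⊕0⊕0⊕1⊕0⊕0 = 1
s8 (pos 8,9,10,11,12,13,14,15): 0⊕1⊕0⊕0⊕0⊕1⊕0⊕0 = 0
Syndrome s8…s1 = 0100 → error at position 4.
Flip position 4: 001011001000100 → 001111001000100
Read data bits from positions 3,5,6,7,9,10,11,12,13,14,15: 11101000100

11101000100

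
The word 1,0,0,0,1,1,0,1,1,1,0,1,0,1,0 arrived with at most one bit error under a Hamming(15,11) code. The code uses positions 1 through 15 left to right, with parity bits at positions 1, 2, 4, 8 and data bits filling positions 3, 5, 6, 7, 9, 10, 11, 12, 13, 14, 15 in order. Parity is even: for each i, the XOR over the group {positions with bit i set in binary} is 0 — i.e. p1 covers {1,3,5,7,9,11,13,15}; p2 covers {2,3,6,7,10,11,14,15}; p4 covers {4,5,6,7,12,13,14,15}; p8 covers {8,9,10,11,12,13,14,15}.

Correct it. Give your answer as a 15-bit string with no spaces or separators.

s1 (pos 1,3,5,7,9,11,13,15): 1⊕0⊕1⊕0⊕1⊕0⊕0⊕0 = 1
s2 (pos 2,3,6,7,10,11,14,15): 0⊕0⊕1⊕0⊕1⊕0⊕1⊕0 = 1
s4 (pos 4,5,6,7,12,13,14,15): 0⊕1⊕1⊕0⊕1⊕0⊕1⊕0 = 0
s8 (pos 8,9,10,11,12,13,14,15): 1⊕1⊕1⊕0⊕1⊕0⊕1⊕0 = 1
Syndrome s8…s1 = 1011 → error at position 11.
Flip position 11: 100011011101010 → 100011011111010

100011011111010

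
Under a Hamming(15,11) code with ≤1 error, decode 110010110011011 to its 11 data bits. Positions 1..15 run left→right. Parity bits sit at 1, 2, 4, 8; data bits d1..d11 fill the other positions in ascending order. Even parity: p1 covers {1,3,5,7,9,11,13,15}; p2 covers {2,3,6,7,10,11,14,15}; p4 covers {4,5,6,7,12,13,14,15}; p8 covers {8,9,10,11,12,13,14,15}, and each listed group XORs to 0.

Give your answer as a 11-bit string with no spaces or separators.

01010011010

s1 (pos 1,3,5,7,9,11,13,15): 1⊕0⊕1⊕1⊕0⊕1⊕0⊕1 = 1
s2 (pos 2,3,6,7,10,11,14,15): 1⊕0⊕0⊕1⊕0⊕1⊕1⊕1 = 1
s4 (pos 4,5,6,7,12,13,14,15): 0⊕1⊕0⊕1⊕1⊕0⊕1⊕1 = 1
s8 (pos 8,9,10,11,12,13,14,15): 1⊕0⊕0⊕1⊕1⊕0⊕1⊕1 = 1
Syndrome s8…s1 = 1111 → error at position 15.
Flip position 15: 110010110011011 → 110010110011010
Read data bits from positions 3,5,6,7,9,10,11,12,13,14,15: 01010011010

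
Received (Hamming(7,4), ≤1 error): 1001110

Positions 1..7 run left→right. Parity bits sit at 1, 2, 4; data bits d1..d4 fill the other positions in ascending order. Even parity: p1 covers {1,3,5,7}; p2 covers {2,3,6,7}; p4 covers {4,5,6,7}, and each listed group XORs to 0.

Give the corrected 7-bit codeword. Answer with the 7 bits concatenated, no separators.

1001100

s1 (pos 1,3,5,7): 1⊕0⊕1⊕0 = 0
s2 (pos 2,3,6,7): 0⊕0⊕1⊕0 = 1
s4 (pos 4,5,6,7): 1⊕1⊕1⊕0 = 1
Syndrome s4…s1 = 110 → error at position 6.
Flip position 6: 1001110 → 1001100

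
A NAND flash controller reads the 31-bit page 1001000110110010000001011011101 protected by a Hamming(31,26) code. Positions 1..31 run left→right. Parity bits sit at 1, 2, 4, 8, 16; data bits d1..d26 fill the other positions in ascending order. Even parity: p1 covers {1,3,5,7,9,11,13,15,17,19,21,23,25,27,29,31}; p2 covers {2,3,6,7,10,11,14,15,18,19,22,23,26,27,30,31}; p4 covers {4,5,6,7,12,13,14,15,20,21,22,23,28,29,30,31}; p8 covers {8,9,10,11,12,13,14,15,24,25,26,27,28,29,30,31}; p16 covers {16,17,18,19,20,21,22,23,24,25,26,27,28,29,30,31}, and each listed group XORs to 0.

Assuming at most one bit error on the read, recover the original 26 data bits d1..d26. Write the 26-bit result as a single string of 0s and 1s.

s1 (pos 1,3,5,7,9,11,13,15,17,19,21,23,25,27,29,31): 1⊕0⊕0⊕0⊕1⊕1⊕0⊕1⊕0⊕0⊕0⊕0⊕1⊕1⊕1⊕1 = 0
s2 (pos 2,3,6,7,10,11,14,15,18,19,22,23,26,27,30,31): 0⊕0⊕0⊕0⊕0⊕1⊕0⊕1⊕0⊕0⊕1⊕0⊕0⊕1⊕0⊕1 = 1
s4 (pos 4,5,6,7,12,13,14,15,20,21,22,23,28,29,30,31): 1⊕0⊕0⊕0⊕1⊕0⊕0⊕1⊕0⊕0⊕1⊕0⊕1⊕1⊕0⊕1 = 1
s8 (pos 8,9,10,11,12,13,14,15,24,25,26,27,28,29,30,31): 1⊕1⊕0⊕1⊕1⊕0⊕0⊕1⊕1⊕1⊕0⊕1⊕1⊕1⊕0⊕1 = 1
s16 (pos 16,17,18,19,20,21,22,23,24,25,26,27,28,29,30,31): 0⊕0⊕0⊕0⊕0⊕0⊕1⊕0⊕1⊕1⊕0⊕1⊕1⊕1⊕0⊕1 = 1
Syndrome s16…s1 = 11110 → error at position 30.
Flip position 30: 1001000110110010000001011011101 → 1001000110110010000001011011111
Read data bits from positions 3,5,6,7,9,10,11,12,13,14,15,17,18,19,20,21,22,23,24,25,26,27,28,29,30,31: 00001011001000001011011111

00001011001000001011011111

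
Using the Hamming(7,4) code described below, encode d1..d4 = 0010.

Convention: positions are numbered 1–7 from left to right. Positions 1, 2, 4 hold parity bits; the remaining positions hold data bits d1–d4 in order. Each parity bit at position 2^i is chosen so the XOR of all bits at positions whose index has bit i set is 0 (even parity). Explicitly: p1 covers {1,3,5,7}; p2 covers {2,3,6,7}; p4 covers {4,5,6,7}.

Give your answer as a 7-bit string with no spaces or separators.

Place data at non-parity positions: p1 p2 0 p4 0 1 0
p1 (pos 1,3,5,7): XOR of data positions = 0⊕0⊕0 = 0
p2 (pos 2,3,6,7): XOR of data positions = 0⊕1⊕0 = 1
p4 (pos 4,5,6,7): XOR of data positions = 0⊕1⊕0 = 1
Codeword: 0101010

0101010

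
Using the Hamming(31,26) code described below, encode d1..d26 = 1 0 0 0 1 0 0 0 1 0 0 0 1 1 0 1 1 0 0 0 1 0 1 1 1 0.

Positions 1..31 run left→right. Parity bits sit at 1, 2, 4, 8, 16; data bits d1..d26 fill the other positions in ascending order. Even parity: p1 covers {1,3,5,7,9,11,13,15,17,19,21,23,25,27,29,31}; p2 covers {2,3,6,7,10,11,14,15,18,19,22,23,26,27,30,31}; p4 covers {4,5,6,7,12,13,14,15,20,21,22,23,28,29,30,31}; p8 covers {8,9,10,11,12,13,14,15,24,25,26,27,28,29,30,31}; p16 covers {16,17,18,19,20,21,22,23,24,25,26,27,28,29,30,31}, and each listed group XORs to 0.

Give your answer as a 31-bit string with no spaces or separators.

0010000010001000011011000101110

Place data at non-parity positions: p1 p2 1 p4 0 0 0 p8 1 0 0 0 1 0 0 p16 0 1 1 0 1 1 0 0 0 1 0 1 1 1 0
p1 (pos 1,3,5,7,9,11,13,15,17,19,21,23,25,27,29,31): XOR of data positions = 1⊕0⊕0⊕1⊕0⊕1⊕0⊕0⊕1⊕1⊕0⊕0⊕0⊕1⊕0 = 0
p2 (pos 2,3,6,7,10,11,14,15,18,19,22,23,26,27,30,31): XOR of data positions = 1⊕0⊕0⊕0⊕0⊕0⊕0⊕1⊕1⊕1⊕0⊕1⊕0⊕1⊕0 = 0
p4 (pos 4,5,6,7,12,13,14,15,20,21,22,23,28,29,30,31): XOR of data positions = 0⊕0⊕0⊕0⊕1⊕0⊕0⊕0⊕1⊕1⊕0⊕1⊕1⊕1⊕0 = 0
p8 (pos 8,9,10,11,12,13,14,15,24,25,26,27,28,29,30,31): XOR of data positions = 1⊕0⊕0⊕0⊕1⊕0⊕0⊕0⊕0⊕1⊕0⊕1⊕1⊕1⊕0 = 0
p16 (pos 16,17,18,19,20,21,22,23,24,25,26,27,28,29,30,31): XOR of data positions = 0⊕1⊕1⊕0⊕1⊕1⊕0⊕0⊕0⊕1⊕0⊕1⊕1⊕1⊕0 = 0
Codeword: 0010000010001000011011000101110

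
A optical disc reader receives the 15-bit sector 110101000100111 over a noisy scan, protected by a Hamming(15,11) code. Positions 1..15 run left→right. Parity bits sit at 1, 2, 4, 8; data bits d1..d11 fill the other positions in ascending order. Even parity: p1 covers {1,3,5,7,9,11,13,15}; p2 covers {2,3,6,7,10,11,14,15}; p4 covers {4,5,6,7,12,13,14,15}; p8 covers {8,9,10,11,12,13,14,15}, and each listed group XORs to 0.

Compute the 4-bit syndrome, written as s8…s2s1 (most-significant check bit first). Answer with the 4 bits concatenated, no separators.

s1 (pos 1,3,5,7,9,11,13,15): 1⊕0⊕0⊕0⊕0⊕0⊕1⊕1 = 1
s2 (pos 2,3,6,7,10,11,14,15): 1⊕0⊕1⊕0⊕1⊕0⊕1⊕1 = 1
s4 (pos 4,5,6,7,12,13,14,15): 1⊕0⊕1⊕0⊕0⊕1⊕1⊕1 = 1
s8 (pos 8,9,10,11,12,13,14,15): 0⊕0⊕1⊕0⊕0⊕1⊕1⊕1 = 0
Syndrome s8…s1 = 0111 → error at position 7.

0111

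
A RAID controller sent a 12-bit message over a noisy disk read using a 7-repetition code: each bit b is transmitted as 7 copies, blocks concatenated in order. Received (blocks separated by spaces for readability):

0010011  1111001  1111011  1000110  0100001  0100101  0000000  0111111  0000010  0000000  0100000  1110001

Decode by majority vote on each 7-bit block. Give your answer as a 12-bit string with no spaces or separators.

Block 1 (0010011): 3 ones → 0
Block 2 (1111001): 5 ones → 1
Block 3 (1111011): 6 ones → 1
Block 4 (1000110): 3 ones → 0
Block 5 (0100001): 2 ones → 0
Block 6 (0100101): 3 ones → 0
Block 7 (0000000): 0 ones → 0
Block 8 (0111111): 6 ones → 1
Block 9 (0000010): 1 one → 0
Block 10 (0000000): 0 ones → 0
Block 11 (0100000): 1 one → 0
Block 12 (1110001): 4 ones → 1

011000010001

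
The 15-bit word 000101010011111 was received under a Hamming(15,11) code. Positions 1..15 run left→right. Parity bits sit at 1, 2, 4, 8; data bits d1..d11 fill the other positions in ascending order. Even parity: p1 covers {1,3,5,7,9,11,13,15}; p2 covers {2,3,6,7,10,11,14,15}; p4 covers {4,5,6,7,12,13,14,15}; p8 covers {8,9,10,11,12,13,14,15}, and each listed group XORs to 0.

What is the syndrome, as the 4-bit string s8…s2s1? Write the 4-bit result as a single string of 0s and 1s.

0001

s1 (pos 1,3,5,7,9,11,13,15): 0⊕0⊕0⊕0⊕0⊕1⊕1⊕1 = 1
s2 (pos 2,3,6,7,10,11,14,15): 0⊕0⊕1⊕0⊕0⊕1⊕1⊕1 = 0
s4 (pos 4,5,6,7,12,13,14,15): 1⊕0⊕1⊕0⊕1⊕1⊕1⊕1 = 0
s8 (pos 8,9,10,11,12,13,14,15): 1⊕0⊕0⊕1⊕1⊕1⊕1⊕1 = 0
Syndrome s8…s1 = 0001 → error at position 1.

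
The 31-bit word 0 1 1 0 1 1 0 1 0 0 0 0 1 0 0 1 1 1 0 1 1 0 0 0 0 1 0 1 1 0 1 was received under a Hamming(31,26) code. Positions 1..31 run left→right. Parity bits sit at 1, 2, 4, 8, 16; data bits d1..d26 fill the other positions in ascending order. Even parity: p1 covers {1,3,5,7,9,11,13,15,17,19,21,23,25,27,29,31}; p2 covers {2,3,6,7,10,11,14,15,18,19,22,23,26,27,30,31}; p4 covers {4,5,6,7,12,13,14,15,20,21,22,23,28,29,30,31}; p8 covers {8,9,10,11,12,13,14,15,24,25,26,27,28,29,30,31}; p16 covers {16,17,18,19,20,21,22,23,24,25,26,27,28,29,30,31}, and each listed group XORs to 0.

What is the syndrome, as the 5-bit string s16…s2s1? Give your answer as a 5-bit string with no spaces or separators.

10001

s1 (pos 1,3,5,7,9,11,13,15,17,19,21,23,25,27,29,31): 0⊕1⊕1⊕0⊕0⊕0⊕1⊕0⊕1⊕0⊕1⊕0⊕0⊕0⊕1⊕1 = 1
s2 (pos 2,3,6,7,10,11,14,15,18,19,22,23,26,27,30,31): 1⊕1⊕1⊕0⊕0⊕0⊕0⊕0⊕1⊕0⊕0⊕0⊕1⊕0⊕0⊕1 = 0
s4 (pos 4,5,6,7,12,13,14,15,20,21,22,23,28,29,30,31): 0⊕1⊕1⊕0⊕0⊕1⊕0⊕0⊕1⊕1⊕0⊕0⊕1⊕1⊕0⊕1 = 0
s8 (pos 8,9,10,11,12,13,14,15,24,25,26,27,28,29,30,31): 1⊕0⊕0⊕0⊕0⊕1⊕0⊕0⊕0⊕0⊕1⊕0⊕1⊕1⊕0⊕1 = 0
s16 (pos 16,17,18,19,20,21,22,23,24,25,26,27,28,29,30,31): 1⊕1⊕1⊕0⊕1⊕1⊕0⊕0⊕0⊕0⊕1⊕0⊕1⊕1⊕0⊕1 = 1
Syndrome s16…s1 = 10001 → error at position 17.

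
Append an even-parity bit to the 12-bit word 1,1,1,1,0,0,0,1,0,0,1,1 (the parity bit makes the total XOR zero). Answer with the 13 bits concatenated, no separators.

1111000100111

XOR of the 12 data bits: 1⊕1⊕1⊕1⊕0⊕0⊕0⊕1⊕0⊕0⊕1⊕1 = 1
Parity bit = 1 (so all 13 bits XOR to 0).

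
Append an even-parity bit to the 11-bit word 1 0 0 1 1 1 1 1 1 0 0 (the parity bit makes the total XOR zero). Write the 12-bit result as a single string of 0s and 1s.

XOR of the 11 data bits: 1⊕0⊕0⊕1⊕1⊕1⊕1⊕1⊕1⊕0⊕0 = 1
Parity bit = 1 (so all 12 bits XOR to 0).

100111111001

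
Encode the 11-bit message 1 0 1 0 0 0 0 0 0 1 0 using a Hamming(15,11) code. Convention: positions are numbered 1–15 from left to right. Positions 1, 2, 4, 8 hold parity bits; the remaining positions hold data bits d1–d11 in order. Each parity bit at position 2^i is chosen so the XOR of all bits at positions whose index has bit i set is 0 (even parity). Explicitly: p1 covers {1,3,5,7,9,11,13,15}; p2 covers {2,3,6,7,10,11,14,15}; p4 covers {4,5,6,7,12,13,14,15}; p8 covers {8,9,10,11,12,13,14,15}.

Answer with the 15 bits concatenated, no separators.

111001010000010

Place data at non-parity positions: p1 p2 1 p4 0 1 0 p8 0 0 0 0 0 1 0
p1 (pos 1,3,5,7,9,11,13,15): XOR of data positions = 1⊕0⊕0⊕0⊕0⊕0⊕0 = 1
p2 (pos 2,3,6,7,10,11,14,15): XOR of data positions = 1⊕1⊕0⊕0⊕0⊕1⊕0 = 1
p4 (pos 4,5,6,7,12,13,14,15): XOR of data positions = 0⊕1⊕0⊕0⊕0⊕1⊕0 = 0
p8 (pos 8,9,10,11,12,13,14,15): XOR of data positions = 0⊕0⊕0⊕0⊕0⊕1⊕0 = 1
Codeword: 111001010000010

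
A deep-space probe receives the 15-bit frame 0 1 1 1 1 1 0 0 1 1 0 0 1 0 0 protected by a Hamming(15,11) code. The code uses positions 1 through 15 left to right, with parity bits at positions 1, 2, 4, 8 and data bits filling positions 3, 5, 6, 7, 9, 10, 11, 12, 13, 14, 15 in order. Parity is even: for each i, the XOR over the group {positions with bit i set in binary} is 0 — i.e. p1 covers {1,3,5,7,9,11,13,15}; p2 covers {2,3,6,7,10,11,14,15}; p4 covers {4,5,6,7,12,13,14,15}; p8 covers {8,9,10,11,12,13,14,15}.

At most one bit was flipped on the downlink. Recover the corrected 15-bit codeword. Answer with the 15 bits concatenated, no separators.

011111011100100

s1 (pos 1,3,5,7,9,11,13,15): 0⊕1⊕1⊕0⊕1⊕0⊕1⊕0 = 0
s2 (pos 2,3,6,7,10,11,14,15): 1⊕1⊕1⊕0⊕1⊕0⊕0⊕0 = 0
s4 (pos 4,5,6,7,12,13,14,15): 1⊕1⊕1⊕0⊕0⊕1⊕0⊕0 = 0
s8 (pos 8,9,10,11,12,13,14,15): 0⊕1⊕1⊕0⊕0⊕1⊕0⊕0 = 1
Syndrome s8…s1 = 1000 → error at position 8.
Flip position 8: 011111001100100 → 011111011100100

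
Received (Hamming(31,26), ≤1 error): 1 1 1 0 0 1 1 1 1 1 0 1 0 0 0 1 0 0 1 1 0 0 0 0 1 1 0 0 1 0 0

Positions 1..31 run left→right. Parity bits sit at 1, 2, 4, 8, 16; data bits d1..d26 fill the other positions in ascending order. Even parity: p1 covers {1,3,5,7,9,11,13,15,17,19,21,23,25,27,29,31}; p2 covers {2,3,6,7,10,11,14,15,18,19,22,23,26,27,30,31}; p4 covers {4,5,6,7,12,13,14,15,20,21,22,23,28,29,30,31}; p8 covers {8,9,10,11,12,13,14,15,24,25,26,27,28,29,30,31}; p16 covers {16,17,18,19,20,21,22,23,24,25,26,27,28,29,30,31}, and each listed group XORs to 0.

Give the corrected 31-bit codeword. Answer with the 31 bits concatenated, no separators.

s1 (pos 1,3,5,7,9,11,13,15,17,19,21,23,25,27,29,31): 1⊕1⊕0⊕1⊕1⊕0⊕0⊕0⊕0⊕1⊕0⊕0⊕1⊕0⊕1⊕0 = 1
s2 (pos 2,3,6,7,10,11,14,15,18,19,22,23,26,27,30,31): 1⊕1⊕1⊕1⊕1⊕0⊕0⊕0⊕0⊕1⊕0⊕0⊕1⊕0⊕0⊕0 = 1
s4 (pos 4,5,6,7,12,13,14,15,20,21,22,23,28,29,30,31): 0⊕0⊕1⊕1⊕1⊕0⊕0⊕0⊕1⊕0⊕0⊕0⊕0⊕1⊕0⊕0 = 1
s8 (pos 8,9,10,11,12,13,14,15,24,25,26,27,28,29,30,31): 1⊕1⊕1⊕0⊕1⊕0⊕0⊕0⊕0⊕1⊕1⊕0⊕0⊕1⊕0⊕0 = 1
s16 (pos 16,17,18,19,20,21,22,23,24,25,26,27,28,29,30,31): 1⊕0⊕0⊕1⊕1⊕0⊕0⊕0⊕0⊕1⊕1⊕0⊕0⊕1⊕0⊕0 = 0
Syndrome s16…s1 = 01111 → error at position 15.
Flip position 15: 1110011111010001001100001100100 → 1110011111010011001100001100100

1110011111010011001100001100100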